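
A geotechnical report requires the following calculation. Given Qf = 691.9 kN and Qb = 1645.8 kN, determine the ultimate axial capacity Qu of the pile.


Result: 2337.7 kN

Derivation:
Using Qu = Qf + Qb
Qu = 691.9 + 1645.8
Qu = 2337.7 kN


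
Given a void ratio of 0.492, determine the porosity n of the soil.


Using the relation n = e / (1 + e)
n = 0.492 / (1 + 0.492)
n = 0.492 / 1.492
n = 0.3298


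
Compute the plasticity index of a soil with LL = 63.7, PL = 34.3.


Using PI = LL - PL
PI = 63.7 - 34.3
PI = 29.4


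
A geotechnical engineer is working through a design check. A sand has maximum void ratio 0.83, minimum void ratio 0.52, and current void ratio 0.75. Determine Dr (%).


Using Dr = (e_max - e) / (e_max - e_min) * 100
e_max - e = 0.83 - 0.75 = 0.08
e_max - e_min = 0.83 - 0.52 = 0.31
Dr = 0.08 / 0.31 * 100
Dr = 25.81 %


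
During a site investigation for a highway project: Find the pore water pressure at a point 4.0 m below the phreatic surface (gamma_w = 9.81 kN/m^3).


Result: 39.24 kPa

Derivation:
Using u = gamma_w * h_w
u = 9.81 * 4.0
u = 39.24 kPa


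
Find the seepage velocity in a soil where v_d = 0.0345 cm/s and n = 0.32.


Using v_s = v_d / n
v_s = 0.0345 / 0.32
v_s = 0.10781 cm/s


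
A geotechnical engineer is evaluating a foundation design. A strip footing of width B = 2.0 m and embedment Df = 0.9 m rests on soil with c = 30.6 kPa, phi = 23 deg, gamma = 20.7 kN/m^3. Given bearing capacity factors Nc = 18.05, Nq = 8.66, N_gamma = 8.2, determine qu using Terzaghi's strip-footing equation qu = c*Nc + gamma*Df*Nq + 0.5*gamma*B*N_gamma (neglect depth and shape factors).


Result: 883.41 kPa

Derivation:
Compute qu = c*Nc + gamma*Df*Nq + 0.5*gamma*B*N_gamma
Term 1: 30.6 * 18.05 = 552.33
Term 2: 20.7 * 0.9 * 8.66 = 161.3358
Term 3: 0.5 * 20.7 * 2.0 * 8.2 = 169.74
qu = 552.33 + 161.3358 + 169.74
qu = 883.41 kPa


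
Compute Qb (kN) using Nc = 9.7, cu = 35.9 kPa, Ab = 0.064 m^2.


Using Qb = Nc * cu * Ab
Qb = 9.7 * 35.9 * 0.064
Qb = 22.29 kN


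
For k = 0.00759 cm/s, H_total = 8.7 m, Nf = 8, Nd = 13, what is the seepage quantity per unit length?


Convert k to m/s for unit consistency with H:
k = 0.00759 cm/s = 0.00759 / 100 m/s = 7.59e-05 m/s
Using q = k * H * Nf / Nd
Nf / Nd = 8 / 13 = 0.6154
q = 7.59e-05 * 8.7 * 0.6154
q = 0.0004064 m^3/s per m


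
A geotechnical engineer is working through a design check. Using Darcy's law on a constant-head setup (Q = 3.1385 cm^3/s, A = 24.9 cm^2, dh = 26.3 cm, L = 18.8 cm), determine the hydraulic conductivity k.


Result: 0.0901 cm/s

Derivation:
Compute hydraulic gradient:
i = dh / L = 26.3 / 18.8 = 1.39894
Then apply Darcy's law:
k = Q / (A * i)
k = 3.1385 / (24.9 * 1.39894)
k = 3.1385 / 34.8335
k = 0.0901 cm/s


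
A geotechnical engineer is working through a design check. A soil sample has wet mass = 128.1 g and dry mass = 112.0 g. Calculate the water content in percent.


Using w = (m_wet - m_dry) / m_dry * 100
m_wet - m_dry = 128.1 - 112.0 = 16.1 g
w = 16.1 / 112.0 * 100
w = 14.38 %


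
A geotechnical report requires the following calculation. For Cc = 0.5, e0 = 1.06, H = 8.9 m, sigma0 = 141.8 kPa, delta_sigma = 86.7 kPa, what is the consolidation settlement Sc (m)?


Using Sc = Cc * H / (1 + e0) * log10((sigma0 + delta_sigma) / sigma0)
Stress ratio = (141.8 + 86.7) / 141.8 = 1.61142
log10(1.61142) = 0.20721
Cc * H / (1 + e0) = 0.5 * 8.9 / (1 + 1.06) = 2.16019
Sc = 2.16019 * 0.20721
Sc = 0.4476 m


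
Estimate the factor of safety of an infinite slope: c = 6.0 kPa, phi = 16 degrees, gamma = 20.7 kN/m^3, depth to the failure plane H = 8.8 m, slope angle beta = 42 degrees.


Result: 0.385

Derivation:
Using Fs = c / (gamma*H*sin(beta)*cos(beta)) + tan(phi)/tan(beta)
Cohesion contribution = 6.0 / (20.7*8.8*sin(42)*cos(42))
Cohesion contribution = 0.066239
Friction contribution = tan(16)/tan(42) = 0.318463
Fs = 0.066239 + 0.318463
Fs = 0.385


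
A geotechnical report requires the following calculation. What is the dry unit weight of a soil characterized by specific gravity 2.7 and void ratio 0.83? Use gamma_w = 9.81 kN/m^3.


Using gamma_d = Gs * gamma_w / (1 + e)
gamma_d = 2.7 * 9.81 / (1 + 0.83)
gamma_d = 2.7 * 9.81 / 1.83
gamma_d = 14.474 kN/m^3


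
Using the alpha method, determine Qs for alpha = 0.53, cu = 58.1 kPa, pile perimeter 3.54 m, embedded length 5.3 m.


Using Qs = alpha * cu * perimeter * L
Qs = 0.53 * 58.1 * 3.54 * 5.3
Qs = 577.74 kN


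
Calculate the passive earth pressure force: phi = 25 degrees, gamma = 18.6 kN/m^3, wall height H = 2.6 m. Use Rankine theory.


Result: 154.9 kN/m

Derivation:
Compute passive earth pressure coefficient:
Kp = tan^2(45 + phi/2) = tan^2(57.5) = 2.463913
Compute passive force:
Pp = 0.5 * Kp * gamma * H^2
Pp = 0.5 * 2.463913 * 18.6 * 2.6^2
Pp = 154.9 kN/m


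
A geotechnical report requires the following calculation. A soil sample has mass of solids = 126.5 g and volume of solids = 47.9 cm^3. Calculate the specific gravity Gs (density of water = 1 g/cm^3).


Result: 2.641

Derivation:
Using Gs = m_s / (V_s * rho_w)
Since rho_w = 1 g/cm^3:
Gs = 126.5 / 47.9
Gs = 2.641


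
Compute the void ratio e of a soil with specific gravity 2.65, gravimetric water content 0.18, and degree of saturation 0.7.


Result: 0.6814

Derivation:
Using the relation e = Gs * w / S
e = 2.65 * 0.18 / 0.7
e = 0.6814


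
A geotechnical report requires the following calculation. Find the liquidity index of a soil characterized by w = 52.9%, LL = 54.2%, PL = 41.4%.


First compute the plasticity index:
PI = LL - PL = 54.2 - 41.4 = 12.8
Then compute the liquidity index:
LI = (w - PL) / PI
LI = (52.9 - 41.4) / 12.8
LI = 0.898


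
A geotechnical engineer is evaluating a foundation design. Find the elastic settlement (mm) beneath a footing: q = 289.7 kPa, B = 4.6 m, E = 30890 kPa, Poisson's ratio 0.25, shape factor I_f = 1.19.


Result: 48.129 mm

Derivation:
Using Se = q * B * (1 - nu^2) * I_f / E
1 - nu^2 = 1 - 0.25^2 = 0.9375
Se = 289.7 * 4.6 * 0.9375 * 1.19 / 30890
Se = 0.048129 m
Convert to mm: Se = 0.048129 * 1000 = 48.129 mm


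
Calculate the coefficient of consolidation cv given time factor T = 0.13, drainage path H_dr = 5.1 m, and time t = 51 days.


Using cv = T * H_dr^2 / t
H_dr^2 = 5.1^2 = 26.01
cv = 0.13 * 26.01 / 51
cv = 0.0663 m^2/day


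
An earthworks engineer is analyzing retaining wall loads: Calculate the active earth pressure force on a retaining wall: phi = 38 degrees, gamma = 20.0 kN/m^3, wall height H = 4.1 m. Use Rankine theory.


Compute active earth pressure coefficient:
Ka = tan^2(45 - phi/2) = tan^2(26.0) = 0.237883
Compute active force:
Pa = 0.5 * Ka * gamma * H^2
Pa = 0.5 * 0.237883 * 20.0 * 4.1^2
Pa = 39.99 kN/m


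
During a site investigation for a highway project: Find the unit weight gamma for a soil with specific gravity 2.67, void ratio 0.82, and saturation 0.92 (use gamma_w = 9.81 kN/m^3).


Result: 18.458 kN/m^3

Derivation:
Using gamma = gamma_w * (Gs + S*e) / (1 + e)
Numerator: Gs + S*e = 2.67 + 0.92*0.82 = 3.4244
Denominator: 1 + e = 1 + 0.82 = 1.82
gamma = 9.81 * 3.4244 / 1.82
gamma = 18.458 kN/m^3


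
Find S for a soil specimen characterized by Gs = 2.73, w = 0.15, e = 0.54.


Using S = Gs * w / e
S = 2.73 * 0.15 / 0.54
S = 0.7583


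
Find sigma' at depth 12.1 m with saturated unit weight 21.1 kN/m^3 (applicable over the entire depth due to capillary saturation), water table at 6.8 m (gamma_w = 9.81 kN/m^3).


Total stress = gamma_sat * depth
sigma = 21.1 * 12.1 = 255.31 kPa
Pore water pressure u = gamma_w * (depth - d_wt)
u = 9.81 * (12.1 - 6.8) = 51.993 kPa
Effective stress = sigma - u
sigma' = 255.31 - 51.993 = 203.32 kPa


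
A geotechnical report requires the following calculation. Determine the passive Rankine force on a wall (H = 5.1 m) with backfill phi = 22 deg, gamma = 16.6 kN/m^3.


Result: 474.51 kN/m

Derivation:
Compute passive earth pressure coefficient:
Kp = tan^2(45 + phi/2) = tan^2(56.0) = 2.197987
Compute passive force:
Pp = 0.5 * Kp * gamma * H^2
Pp = 0.5 * 2.197987 * 16.6 * 5.1^2
Pp = 474.51 kN/m


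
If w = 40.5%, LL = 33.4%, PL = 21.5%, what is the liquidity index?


First compute the plasticity index:
PI = LL - PL = 33.4 - 21.5 = 11.9
Then compute the liquidity index:
LI = (w - PL) / PI
LI = (40.5 - 21.5) / 11.9
LI = 1.597


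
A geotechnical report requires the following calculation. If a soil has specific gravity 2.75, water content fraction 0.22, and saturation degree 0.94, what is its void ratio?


Result: 0.6436

Derivation:
Using the relation e = Gs * w / S
e = 2.75 * 0.22 / 0.94
e = 0.6436


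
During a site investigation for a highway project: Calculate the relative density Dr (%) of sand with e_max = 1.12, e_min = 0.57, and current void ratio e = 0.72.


Using Dr = (e_max - e) / (e_max - e_min) * 100
e_max - e = 1.12 - 0.72 = 0.4
e_max - e_min = 1.12 - 0.57 = 0.55
Dr = 0.4 / 0.55 * 100
Dr = 72.73 %


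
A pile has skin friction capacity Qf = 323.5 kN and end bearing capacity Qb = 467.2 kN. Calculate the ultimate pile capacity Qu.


Using Qu = Qf + Qb
Qu = 323.5 + 467.2
Qu = 790.7 kN


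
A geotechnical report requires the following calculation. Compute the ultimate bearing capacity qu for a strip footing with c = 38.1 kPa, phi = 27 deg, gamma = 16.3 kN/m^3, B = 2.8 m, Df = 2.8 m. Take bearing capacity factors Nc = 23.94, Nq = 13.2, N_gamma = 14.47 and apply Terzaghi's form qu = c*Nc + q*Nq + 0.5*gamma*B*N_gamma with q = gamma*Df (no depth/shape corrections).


Result: 1844.77 kPa

Derivation:
Compute qu = c*Nc + gamma*Df*Nq + 0.5*gamma*B*N_gamma
Term 1: 38.1 * 23.94 = 912.114
Term 2: 16.3 * 2.8 * 13.2 = 602.448
Term 3: 0.5 * 16.3 * 2.8 * 14.47 = 330.2054
qu = 912.114 + 602.448 + 330.2054
qu = 1844.77 kPa


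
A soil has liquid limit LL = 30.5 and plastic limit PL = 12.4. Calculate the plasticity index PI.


Using PI = LL - PL
PI = 30.5 - 12.4
PI = 18.1


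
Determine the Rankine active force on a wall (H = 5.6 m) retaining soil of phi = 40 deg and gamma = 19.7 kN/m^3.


Compute active earth pressure coefficient:
Ka = tan^2(45 - phi/2) = tan^2(25.0) = 0.217443
Compute active force:
Pa = 0.5 * Ka * gamma * H^2
Pa = 0.5 * 0.217443 * 19.7 * 5.6^2
Pa = 67.17 kN/m


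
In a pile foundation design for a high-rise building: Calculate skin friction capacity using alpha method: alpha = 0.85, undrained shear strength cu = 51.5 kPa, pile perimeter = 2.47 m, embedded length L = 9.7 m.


Using Qs = alpha * cu * perimeter * L
Qs = 0.85 * 51.5 * 2.47 * 9.7
Qs = 1048.81 kN


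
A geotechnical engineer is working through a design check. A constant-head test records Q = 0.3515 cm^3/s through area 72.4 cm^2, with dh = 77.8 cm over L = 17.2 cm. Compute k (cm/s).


Result: 0.001073 cm/s

Derivation:
Compute hydraulic gradient:
i = dh / L = 77.8 / 17.2 = 4.52326
Then apply Darcy's law:
k = Q / (A * i)
k = 0.3515 / (72.4 * 4.52326)
k = 0.3515 / 327.484
k = 0.001073 cm/s


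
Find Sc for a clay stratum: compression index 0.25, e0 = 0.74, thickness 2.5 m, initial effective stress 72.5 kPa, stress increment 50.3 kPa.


Using Sc = Cc * H / (1 + e0) * log10((sigma0 + delta_sigma) / sigma0)
Stress ratio = (72.5 + 50.3) / 72.5 = 1.69379
log10(1.69379) = 0.22886
Cc * H / (1 + e0) = 0.25 * 2.5 / (1 + 0.74) = 0.359195
Sc = 0.359195 * 0.22886
Sc = 0.0822 m


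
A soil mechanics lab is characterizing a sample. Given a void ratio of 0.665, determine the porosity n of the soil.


Result: 0.3994

Derivation:
Using the relation n = e / (1 + e)
n = 0.665 / (1 + 0.665)
n = 0.665 / 1.665
n = 0.3994


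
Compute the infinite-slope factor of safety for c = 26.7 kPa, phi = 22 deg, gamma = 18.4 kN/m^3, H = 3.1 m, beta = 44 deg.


Result: 1.355

Derivation:
Using Fs = c / (gamma*H*sin(beta)*cos(beta)) + tan(phi)/tan(beta)
Cohesion contribution = 26.7 / (18.4*3.1*sin(44)*cos(44))
Cohesion contribution = 0.936756
Friction contribution = tan(22)/tan(44) = 0.418381
Fs = 0.936756 + 0.418381
Fs = 1.355


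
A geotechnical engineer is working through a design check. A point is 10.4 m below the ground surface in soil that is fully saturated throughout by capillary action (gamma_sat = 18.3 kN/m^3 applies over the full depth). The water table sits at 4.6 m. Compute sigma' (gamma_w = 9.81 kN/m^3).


Total stress = gamma_sat * depth
sigma = 18.3 * 10.4 = 190.32 kPa
Pore water pressure u = gamma_w * (depth - d_wt)
u = 9.81 * (10.4 - 4.6) = 56.898 kPa
Effective stress = sigma - u
sigma' = 190.32 - 56.898 = 133.42 kPa


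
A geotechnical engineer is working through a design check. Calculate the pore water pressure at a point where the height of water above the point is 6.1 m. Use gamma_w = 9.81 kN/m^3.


Using u = gamma_w * h_w
u = 9.81 * 6.1
u = 59.84 kPa


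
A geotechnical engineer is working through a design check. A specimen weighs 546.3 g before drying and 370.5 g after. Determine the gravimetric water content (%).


Using w = (m_wet - m_dry) / m_dry * 100
m_wet - m_dry = 546.3 - 370.5 = 175.8 g
w = 175.8 / 370.5 * 100
w = 47.45 %


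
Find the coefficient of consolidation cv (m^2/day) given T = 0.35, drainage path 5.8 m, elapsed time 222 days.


Result: 0.05304 m^2/day

Derivation:
Using cv = T * H_dr^2 / t
H_dr^2 = 5.8^2 = 33.64
cv = 0.35 * 33.64 / 222
cv = 0.05304 m^2/day


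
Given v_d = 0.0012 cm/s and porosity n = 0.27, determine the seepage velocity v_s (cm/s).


Result: 0.00444 cm/s

Derivation:
Using v_s = v_d / n
v_s = 0.0012 / 0.27
v_s = 0.00444 cm/s


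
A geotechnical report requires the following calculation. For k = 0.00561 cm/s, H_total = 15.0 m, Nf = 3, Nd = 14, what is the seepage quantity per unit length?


Result: 0.0001803 m^3/s per m

Derivation:
Convert k to m/s for unit consistency with H:
k = 0.00561 cm/s = 0.00561 / 100 m/s = 5.61e-05 m/s
Using q = k * H * Nf / Nd
Nf / Nd = 3 / 14 = 0.2143
q = 5.61e-05 * 15.0 * 0.2143
q = 0.0001803 m^3/s per m


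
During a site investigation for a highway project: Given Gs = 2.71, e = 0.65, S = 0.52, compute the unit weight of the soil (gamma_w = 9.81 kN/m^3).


Using gamma = gamma_w * (Gs + S*e) / (1 + e)
Numerator: Gs + S*e = 2.71 + 0.52*0.65 = 3.048
Denominator: 1 + e = 1 + 0.65 = 1.65
gamma = 9.81 * 3.048 / 1.65
gamma = 18.122 kN/m^3


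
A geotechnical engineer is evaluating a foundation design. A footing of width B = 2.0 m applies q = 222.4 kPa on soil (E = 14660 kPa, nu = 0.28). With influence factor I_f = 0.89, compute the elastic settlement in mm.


Using Se = q * B * (1 - nu^2) * I_f / E
1 - nu^2 = 1 - 0.28^2 = 0.9216
Se = 222.4 * 2.0 * 0.9216 * 0.89 / 14660
Se = 0.024886 m
Convert to mm: Se = 0.024886 * 1000 = 24.886 mm


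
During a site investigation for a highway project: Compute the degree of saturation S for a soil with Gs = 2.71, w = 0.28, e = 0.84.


Using S = Gs * w / e
S = 2.71 * 0.28 / 0.84
S = 0.9033


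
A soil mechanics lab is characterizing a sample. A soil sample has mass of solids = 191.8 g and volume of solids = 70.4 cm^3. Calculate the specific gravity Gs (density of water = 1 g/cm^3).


Using Gs = m_s / (V_s * rho_w)
Since rho_w = 1 g/cm^3:
Gs = 191.8 / 70.4
Gs = 2.724


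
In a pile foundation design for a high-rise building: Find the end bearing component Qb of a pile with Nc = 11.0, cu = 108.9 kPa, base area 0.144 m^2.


Using Qb = Nc * cu * Ab
Qb = 11.0 * 108.9 * 0.144
Qb = 172.5 kN


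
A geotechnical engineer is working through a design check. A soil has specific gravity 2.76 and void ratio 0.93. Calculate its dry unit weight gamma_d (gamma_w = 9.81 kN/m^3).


Result: 14.029 kN/m^3

Derivation:
Using gamma_d = Gs * gamma_w / (1 + e)
gamma_d = 2.76 * 9.81 / (1 + 0.93)
gamma_d = 2.76 * 9.81 / 1.93
gamma_d = 14.029 kN/m^3


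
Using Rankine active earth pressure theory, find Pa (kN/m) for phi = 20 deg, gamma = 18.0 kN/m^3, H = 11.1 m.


Compute active earth pressure coefficient:
Ka = tan^2(45 - phi/2) = tan^2(35.0) = 0.490291
Compute active force:
Pa = 0.5 * Ka * gamma * H^2
Pa = 0.5 * 0.490291 * 18.0 * 11.1^2
Pa = 543.68 kN/m


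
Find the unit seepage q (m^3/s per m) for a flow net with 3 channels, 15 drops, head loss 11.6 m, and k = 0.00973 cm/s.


Result: 0.0002257 m^3/s per m

Derivation:
Convert k to m/s for unit consistency with H:
k = 0.00973 cm/s = 0.00973 / 100 m/s = 9.73e-05 m/s
Using q = k * H * Nf / Nd
Nf / Nd = 3 / 15 = 0.2
q = 9.73e-05 * 11.6 * 0.2
q = 0.0002257 m^3/s per m


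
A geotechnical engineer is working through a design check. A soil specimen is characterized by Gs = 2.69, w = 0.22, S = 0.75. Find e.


Using the relation e = Gs * w / S
e = 2.69 * 0.22 / 0.75
e = 0.7891


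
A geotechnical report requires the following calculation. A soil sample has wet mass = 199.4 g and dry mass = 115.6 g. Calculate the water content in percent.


Using w = (m_wet - m_dry) / m_dry * 100
m_wet - m_dry = 199.4 - 115.6 = 83.8 g
w = 83.8 / 115.6 * 100
w = 72.49 %


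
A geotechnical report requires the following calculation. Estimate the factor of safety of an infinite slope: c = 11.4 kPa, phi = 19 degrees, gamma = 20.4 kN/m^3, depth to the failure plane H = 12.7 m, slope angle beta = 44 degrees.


Result: 0.445

Derivation:
Using Fs = c / (gamma*H*sin(beta)*cos(beta)) + tan(phi)/tan(beta)
Cohesion contribution = 11.4 / (20.4*12.7*sin(44)*cos(44))
Cohesion contribution = 0.0880573
Friction contribution = tan(19)/tan(44) = 0.356562
Fs = 0.0880573 + 0.356562
Fs = 0.445


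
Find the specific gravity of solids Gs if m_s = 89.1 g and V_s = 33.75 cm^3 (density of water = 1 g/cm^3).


Using Gs = m_s / (V_s * rho_w)
Since rho_w = 1 g/cm^3:
Gs = 89.1 / 33.75
Gs = 2.64


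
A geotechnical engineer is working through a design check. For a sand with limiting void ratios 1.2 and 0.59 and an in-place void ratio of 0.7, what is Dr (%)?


Result: 81.97 %

Derivation:
Using Dr = (e_max - e) / (e_max - e_min) * 100
e_max - e = 1.2 - 0.7 = 0.5
e_max - e_min = 1.2 - 0.59 = 0.61
Dr = 0.5 / 0.61 * 100
Dr = 81.97 %


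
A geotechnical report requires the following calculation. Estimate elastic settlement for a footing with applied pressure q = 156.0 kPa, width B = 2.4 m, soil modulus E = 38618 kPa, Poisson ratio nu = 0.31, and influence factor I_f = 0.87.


Using Se = q * B * (1 - nu^2) * I_f / E
1 - nu^2 = 1 - 0.31^2 = 0.9039
Se = 156.0 * 2.4 * 0.9039 * 0.87 / 38618
Se = 0.007624 m
Convert to mm: Se = 0.007624 * 1000 = 7.624 mm


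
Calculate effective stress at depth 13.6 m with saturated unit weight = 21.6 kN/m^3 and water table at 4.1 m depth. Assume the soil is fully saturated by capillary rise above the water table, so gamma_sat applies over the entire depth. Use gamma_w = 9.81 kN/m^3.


Total stress = gamma_sat * depth
sigma = 21.6 * 13.6 = 293.76 kPa
Pore water pressure u = gamma_w * (depth - d_wt)
u = 9.81 * (13.6 - 4.1) = 93.195 kPa
Effective stress = sigma - u
sigma' = 293.76 - 93.195 = 200.57 kPa


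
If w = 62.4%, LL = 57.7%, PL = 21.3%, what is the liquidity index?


First compute the plasticity index:
PI = LL - PL = 57.7 - 21.3 = 36.4
Then compute the liquidity index:
LI = (w - PL) / PI
LI = (62.4 - 21.3) / 36.4
LI = 1.129


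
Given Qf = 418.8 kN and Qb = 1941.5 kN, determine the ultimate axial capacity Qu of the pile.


Using Qu = Qf + Qb
Qu = 418.8 + 1941.5
Qu = 2360.3 kN


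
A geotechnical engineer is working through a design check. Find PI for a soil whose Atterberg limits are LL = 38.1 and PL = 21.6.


Result: 16.5

Derivation:
Using PI = LL - PL
PI = 38.1 - 21.6
PI = 16.5


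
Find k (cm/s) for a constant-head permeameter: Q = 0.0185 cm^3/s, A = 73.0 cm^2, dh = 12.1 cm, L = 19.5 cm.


Compute hydraulic gradient:
i = dh / L = 12.1 / 19.5 = 0.620513
Then apply Darcy's law:
k = Q / (A * i)
k = 0.0185 / (73.0 * 0.620513)
k = 0.0185 / 45.2974
k = 0.000408 cm/s


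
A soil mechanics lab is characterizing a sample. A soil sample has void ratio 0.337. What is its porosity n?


Using the relation n = e / (1 + e)
n = 0.337 / (1 + 0.337)
n = 0.337 / 1.337
n = 0.2521


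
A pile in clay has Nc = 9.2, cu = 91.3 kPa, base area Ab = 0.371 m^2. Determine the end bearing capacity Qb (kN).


Using Qb = Nc * cu * Ab
Qb = 9.2 * 91.3 * 0.371
Qb = 311.63 kN


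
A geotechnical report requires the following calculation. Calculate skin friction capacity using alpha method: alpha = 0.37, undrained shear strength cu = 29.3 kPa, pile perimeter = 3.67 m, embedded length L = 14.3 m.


Using Qs = alpha * cu * perimeter * L
Qs = 0.37 * 29.3 * 3.67 * 14.3
Qs = 568.95 kN


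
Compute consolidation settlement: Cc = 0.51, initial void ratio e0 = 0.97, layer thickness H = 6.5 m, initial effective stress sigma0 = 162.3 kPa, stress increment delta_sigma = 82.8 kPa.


Result: 0.3013 m

Derivation:
Using Sc = Cc * H / (1 + e0) * log10((sigma0 + delta_sigma) / sigma0)
Stress ratio = (162.3 + 82.8) / 162.3 = 1.51017
log10(1.51017) = 0.179025
Cc * H / (1 + e0) = 0.51 * 6.5 / (1 + 0.97) = 1.68274
Sc = 1.68274 * 0.179025
Sc = 0.3013 m


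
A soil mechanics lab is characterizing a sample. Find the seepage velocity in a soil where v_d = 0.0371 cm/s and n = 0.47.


Using v_s = v_d / n
v_s = 0.0371 / 0.47
v_s = 0.07894 cm/s


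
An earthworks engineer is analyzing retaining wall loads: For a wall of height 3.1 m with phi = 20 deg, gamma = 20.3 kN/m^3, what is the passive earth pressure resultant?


Compute passive earth pressure coefficient:
Kp = tan^2(45 + phi/2) = tan^2(55.0) = 2.039607
Compute passive force:
Pp = 0.5 * Kp * gamma * H^2
Pp = 0.5 * 2.039607 * 20.3 * 3.1^2
Pp = 198.95 kN/m


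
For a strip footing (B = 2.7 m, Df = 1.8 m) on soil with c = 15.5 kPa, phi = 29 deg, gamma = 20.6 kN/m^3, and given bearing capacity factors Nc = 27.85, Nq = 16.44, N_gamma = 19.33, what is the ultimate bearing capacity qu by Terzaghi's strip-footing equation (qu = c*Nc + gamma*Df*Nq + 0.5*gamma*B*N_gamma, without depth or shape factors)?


Compute qu = c*Nc + gamma*Df*Nq + 0.5*gamma*B*N_gamma
Term 1: 15.5 * 27.85 = 431.675
Term 2: 20.6 * 1.8 * 16.44 = 609.5952
Term 3: 0.5 * 20.6 * 2.7 * 19.33 = 537.5673
qu = 431.675 + 609.5952 + 537.5673
qu = 1578.84 kPa


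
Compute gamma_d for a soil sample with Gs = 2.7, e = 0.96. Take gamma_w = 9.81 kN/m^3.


Result: 13.514 kN/m^3

Derivation:
Using gamma_d = Gs * gamma_w / (1 + e)
gamma_d = 2.7 * 9.81 / (1 + 0.96)
gamma_d = 2.7 * 9.81 / 1.96
gamma_d = 13.514 kN/m^3


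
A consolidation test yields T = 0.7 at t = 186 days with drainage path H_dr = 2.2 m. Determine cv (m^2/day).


Using cv = T * H_dr^2 / t
H_dr^2 = 2.2^2 = 4.84
cv = 0.7 * 4.84 / 186
cv = 0.01822 m^2/day


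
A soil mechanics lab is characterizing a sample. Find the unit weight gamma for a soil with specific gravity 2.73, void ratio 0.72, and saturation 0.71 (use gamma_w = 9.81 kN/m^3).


Using gamma = gamma_w * (Gs + S*e) / (1 + e)
Numerator: Gs + S*e = 2.73 + 0.71*0.72 = 3.2412
Denominator: 1 + e = 1 + 0.72 = 1.72
gamma = 9.81 * 3.2412 / 1.72
gamma = 18.486 kN/m^3


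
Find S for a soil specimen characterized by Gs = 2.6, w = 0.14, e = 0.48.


Using S = Gs * w / e
S = 2.6 * 0.14 / 0.48
S = 0.7583


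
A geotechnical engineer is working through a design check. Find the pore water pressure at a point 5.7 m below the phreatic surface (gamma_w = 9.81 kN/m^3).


Using u = gamma_w * h_w
u = 9.81 * 5.7
u = 55.92 kPa


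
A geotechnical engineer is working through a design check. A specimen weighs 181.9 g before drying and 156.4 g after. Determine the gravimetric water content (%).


Result: 16.3 %

Derivation:
Using w = (m_wet - m_dry) / m_dry * 100
m_wet - m_dry = 181.9 - 156.4 = 25.5 g
w = 25.5 / 156.4 * 100
w = 16.3 %


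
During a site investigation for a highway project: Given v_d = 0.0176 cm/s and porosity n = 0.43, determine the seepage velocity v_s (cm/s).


Using v_s = v_d / n
v_s = 0.0176 / 0.43
v_s = 0.04093 cm/s


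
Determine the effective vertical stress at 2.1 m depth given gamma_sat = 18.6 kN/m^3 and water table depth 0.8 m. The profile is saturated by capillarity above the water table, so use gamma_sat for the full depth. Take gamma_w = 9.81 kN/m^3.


Total stress = gamma_sat * depth
sigma = 18.6 * 2.1 = 39.06 kPa
Pore water pressure u = gamma_w * (depth - d_wt)
u = 9.81 * (2.1 - 0.8) = 12.753 kPa
Effective stress = sigma - u
sigma' = 39.06 - 12.753 = 26.31 kPa


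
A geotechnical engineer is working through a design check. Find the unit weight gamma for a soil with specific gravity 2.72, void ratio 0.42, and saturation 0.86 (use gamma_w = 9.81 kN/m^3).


Using gamma = gamma_w * (Gs + S*e) / (1 + e)
Numerator: Gs + S*e = 2.72 + 0.86*0.42 = 3.0812
Denominator: 1 + e = 1 + 0.42 = 1.42
gamma = 9.81 * 3.0812 / 1.42
gamma = 21.286 kN/m^3


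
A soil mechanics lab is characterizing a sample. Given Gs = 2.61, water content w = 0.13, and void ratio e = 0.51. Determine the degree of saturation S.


Using S = Gs * w / e
S = 2.61 * 0.13 / 0.51
S = 0.6653


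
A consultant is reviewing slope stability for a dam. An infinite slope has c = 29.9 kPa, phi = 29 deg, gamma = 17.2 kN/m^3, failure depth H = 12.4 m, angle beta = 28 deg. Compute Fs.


Result: 1.381

Derivation:
Using Fs = c / (gamma*H*sin(beta)*cos(beta)) + tan(phi)/tan(beta)
Cohesion contribution = 29.9 / (17.2*12.4*sin(28)*cos(28))
Cohesion contribution = 0.338203
Friction contribution = tan(29)/tan(28) = 1.0425
Fs = 0.338203 + 1.0425
Fs = 1.381


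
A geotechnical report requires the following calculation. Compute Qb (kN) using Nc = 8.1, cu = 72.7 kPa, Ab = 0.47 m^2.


Result: 276.77 kN

Derivation:
Using Qb = Nc * cu * Ab
Qb = 8.1 * 72.7 * 0.47
Qb = 276.77 kN


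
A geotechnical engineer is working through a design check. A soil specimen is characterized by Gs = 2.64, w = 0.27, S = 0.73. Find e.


Using the relation e = Gs * w / S
e = 2.64 * 0.27 / 0.73
e = 0.9764


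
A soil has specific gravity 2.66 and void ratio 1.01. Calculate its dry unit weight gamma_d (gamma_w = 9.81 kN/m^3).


Using gamma_d = Gs * gamma_w / (1 + e)
gamma_d = 2.66 * 9.81 / (1 + 1.01)
gamma_d = 2.66 * 9.81 / 2.01
gamma_d = 12.982 kN/m^3


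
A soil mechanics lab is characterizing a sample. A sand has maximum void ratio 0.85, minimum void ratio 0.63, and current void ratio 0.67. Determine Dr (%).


Using Dr = (e_max - e) / (e_max - e_min) * 100
e_max - e = 0.85 - 0.67 = 0.18
e_max - e_min = 0.85 - 0.63 = 0.22
Dr = 0.18 / 0.22 * 100
Dr = 81.82 %


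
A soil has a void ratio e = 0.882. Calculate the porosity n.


Result: 0.4687

Derivation:
Using the relation n = e / (1 + e)
n = 0.882 / (1 + 0.882)
n = 0.882 / 1.882
n = 0.4687


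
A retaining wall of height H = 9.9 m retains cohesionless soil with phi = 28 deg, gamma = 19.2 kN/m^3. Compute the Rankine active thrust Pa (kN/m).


Result: 339.69 kN/m

Derivation:
Compute active earth pressure coefficient:
Ka = tan^2(45 - phi/2) = tan^2(31.0) = 0.361033
Compute active force:
Pa = 0.5 * Ka * gamma * H^2
Pa = 0.5 * 0.361033 * 19.2 * 9.9^2
Pa = 339.69 kN/m


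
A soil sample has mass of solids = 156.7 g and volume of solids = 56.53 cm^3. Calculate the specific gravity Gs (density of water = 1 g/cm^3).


Using Gs = m_s / (V_s * rho_w)
Since rho_w = 1 g/cm^3:
Gs = 156.7 / 56.53
Gs = 2.772


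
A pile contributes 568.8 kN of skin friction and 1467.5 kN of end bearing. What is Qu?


Result: 2036.3 kN

Derivation:
Using Qu = Qf + Qb
Qu = 568.8 + 1467.5
Qu = 2036.3 kN


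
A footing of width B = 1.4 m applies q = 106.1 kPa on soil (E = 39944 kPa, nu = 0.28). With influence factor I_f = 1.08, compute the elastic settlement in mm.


Using Se = q * B * (1 - nu^2) * I_f / E
1 - nu^2 = 1 - 0.28^2 = 0.9216
Se = 106.1 * 1.4 * 0.9216 * 1.08 / 39944
Se = 0.003701 m
Convert to mm: Se = 0.003701 * 1000 = 3.701 mm


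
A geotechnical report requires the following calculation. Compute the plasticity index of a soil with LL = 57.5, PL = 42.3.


Result: 15.2

Derivation:
Using PI = LL - PL
PI = 57.5 - 42.3
PI = 15.2


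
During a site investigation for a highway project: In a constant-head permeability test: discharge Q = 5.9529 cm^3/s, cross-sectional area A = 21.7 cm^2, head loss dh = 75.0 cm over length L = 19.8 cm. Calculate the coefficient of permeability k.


Result: 0.072422 cm/s

Derivation:
Compute hydraulic gradient:
i = dh / L = 75.0 / 19.8 = 3.78788
Then apply Darcy's law:
k = Q / (A * i)
k = 5.9529 / (21.7 * 3.78788)
k = 5.9529 / 82.197
k = 0.072422 cm/s


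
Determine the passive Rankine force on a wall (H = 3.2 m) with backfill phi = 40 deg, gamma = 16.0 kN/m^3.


Compute passive earth pressure coefficient:
Kp = tan^2(45 + phi/2) = tan^2(65.0) = 4.59891
Compute passive force:
Pp = 0.5 * Kp * gamma * H^2
Pp = 0.5 * 4.59891 * 16.0 * 3.2^2
Pp = 376.74 kN/m


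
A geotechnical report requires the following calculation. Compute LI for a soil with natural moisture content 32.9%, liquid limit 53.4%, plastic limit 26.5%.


First compute the plasticity index:
PI = LL - PL = 53.4 - 26.5 = 26.9
Then compute the liquidity index:
LI = (w - PL) / PI
LI = (32.9 - 26.5) / 26.9
LI = 0.238


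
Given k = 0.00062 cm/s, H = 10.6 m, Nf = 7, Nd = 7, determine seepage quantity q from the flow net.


Convert k to m/s for unit consistency with H:
k = 0.00062 cm/s = 0.00062 / 100 m/s = 6.2e-06 m/s
Using q = k * H * Nf / Nd
Nf / Nd = 7 / 7 = 1.0
q = 6.2e-06 * 10.6 * 1.0
q = 6.572e-05 m^3/s per m


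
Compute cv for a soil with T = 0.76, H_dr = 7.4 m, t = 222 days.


Result: 0.18747 m^2/day

Derivation:
Using cv = T * H_dr^2 / t
H_dr^2 = 7.4^2 = 54.76
cv = 0.76 * 54.76 / 222
cv = 0.18747 m^2/day


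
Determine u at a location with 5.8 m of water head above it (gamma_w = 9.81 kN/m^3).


Using u = gamma_w * h_w
u = 9.81 * 5.8
u = 56.9 kPa


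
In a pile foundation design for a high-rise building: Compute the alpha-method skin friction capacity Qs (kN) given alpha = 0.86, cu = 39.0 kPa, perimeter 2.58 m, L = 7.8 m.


Using Qs = alpha * cu * perimeter * L
Qs = 0.86 * 39.0 * 2.58 * 7.8
Qs = 674.96 kN


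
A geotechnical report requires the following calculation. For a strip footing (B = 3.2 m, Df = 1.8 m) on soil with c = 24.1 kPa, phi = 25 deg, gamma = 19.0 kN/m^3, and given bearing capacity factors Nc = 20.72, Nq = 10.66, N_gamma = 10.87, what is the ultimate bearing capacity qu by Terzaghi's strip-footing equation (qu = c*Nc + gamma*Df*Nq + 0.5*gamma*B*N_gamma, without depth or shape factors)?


Compute qu = c*Nc + gamma*Df*Nq + 0.5*gamma*B*N_gamma
Term 1: 24.1 * 20.72 = 499.352
Term 2: 19.0 * 1.8 * 10.66 = 364.572
Term 3: 0.5 * 19.0 * 3.2 * 10.87 = 330.448
qu = 499.352 + 364.572 + 330.448
qu = 1194.37 kPa


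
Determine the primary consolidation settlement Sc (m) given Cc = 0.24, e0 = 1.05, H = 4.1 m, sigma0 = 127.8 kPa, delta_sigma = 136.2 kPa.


Result: 0.1512 m

Derivation:
Using Sc = Cc * H / (1 + e0) * log10((sigma0 + delta_sigma) / sigma0)
Stress ratio = (127.8 + 136.2) / 127.8 = 2.06573
log10(2.06573) = 0.315073
Cc * H / (1 + e0) = 0.24 * 4.1 / (1 + 1.05) = 0.48
Sc = 0.48 * 0.315073
Sc = 0.1512 m


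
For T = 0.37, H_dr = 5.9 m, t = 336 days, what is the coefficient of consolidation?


Using cv = T * H_dr^2 / t
H_dr^2 = 5.9^2 = 34.81
cv = 0.37 * 34.81 / 336
cv = 0.03833 m^2/day


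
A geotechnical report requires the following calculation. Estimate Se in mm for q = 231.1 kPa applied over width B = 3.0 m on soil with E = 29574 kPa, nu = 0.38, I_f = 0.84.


Using Se = q * B * (1 - nu^2) * I_f / E
1 - nu^2 = 1 - 0.38^2 = 0.8556
Se = 231.1 * 3.0 * 0.8556 * 0.84 / 29574
Se = 0.016848 m
Convert to mm: Se = 0.016848 * 1000 = 16.848 mm


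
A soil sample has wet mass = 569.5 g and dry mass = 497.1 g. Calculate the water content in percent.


Using w = (m_wet - m_dry) / m_dry * 100
m_wet - m_dry = 569.5 - 497.1 = 72.4 g
w = 72.4 / 497.1 * 100
w = 14.56 %


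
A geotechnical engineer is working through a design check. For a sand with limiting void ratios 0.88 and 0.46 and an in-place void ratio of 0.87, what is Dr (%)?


Result: 2.38 %

Derivation:
Using Dr = (e_max - e) / (e_max - e_min) * 100
e_max - e = 0.88 - 0.87 = 0.01
e_max - e_min = 0.88 - 0.46 = 0.42
Dr = 0.01 / 0.42 * 100
Dr = 2.38 %


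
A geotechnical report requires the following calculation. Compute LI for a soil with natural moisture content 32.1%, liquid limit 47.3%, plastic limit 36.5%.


First compute the plasticity index:
PI = LL - PL = 47.3 - 36.5 = 10.8
Then compute the liquidity index:
LI = (w - PL) / PI
LI = (32.1 - 36.5) / 10.8
LI = -0.407


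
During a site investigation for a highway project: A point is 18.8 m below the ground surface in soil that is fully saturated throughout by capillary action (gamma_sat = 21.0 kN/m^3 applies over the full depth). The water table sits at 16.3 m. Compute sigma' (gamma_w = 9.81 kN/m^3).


Total stress = gamma_sat * depth
sigma = 21.0 * 18.8 = 394.8 kPa
Pore water pressure u = gamma_w * (depth - d_wt)
u = 9.81 * (18.8 - 16.3) = 24.525 kPa
Effective stress = sigma - u
sigma' = 394.8 - 24.525 = 370.28 kPa


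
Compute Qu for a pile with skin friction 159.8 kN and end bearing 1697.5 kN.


Using Qu = Qf + Qb
Qu = 159.8 + 1697.5
Qu = 1857.3 kN


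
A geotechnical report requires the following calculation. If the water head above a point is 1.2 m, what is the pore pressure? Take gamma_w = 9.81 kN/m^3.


Using u = gamma_w * h_w
u = 9.81 * 1.2
u = 11.77 kPa


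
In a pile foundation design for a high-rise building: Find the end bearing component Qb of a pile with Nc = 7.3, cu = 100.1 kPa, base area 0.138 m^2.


Using Qb = Nc * cu * Ab
Qb = 7.3 * 100.1 * 0.138
Qb = 100.84 kN


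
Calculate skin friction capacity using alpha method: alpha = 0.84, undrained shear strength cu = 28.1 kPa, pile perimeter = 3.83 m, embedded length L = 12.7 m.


Using Qs = alpha * cu * perimeter * L
Qs = 0.84 * 28.1 * 3.83 * 12.7
Qs = 1148.12 kN


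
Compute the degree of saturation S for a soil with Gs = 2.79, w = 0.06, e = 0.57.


Using S = Gs * w / e
S = 2.79 * 0.06 / 0.57
S = 0.2937


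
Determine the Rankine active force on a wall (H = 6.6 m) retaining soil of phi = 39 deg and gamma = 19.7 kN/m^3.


Compute active earth pressure coefficient:
Ka = tan^2(45 - phi/2) = tan^2(25.5) = 0.227506
Compute active force:
Pa = 0.5 * Ka * gamma * H^2
Pa = 0.5 * 0.227506 * 19.7 * 6.6^2
Pa = 97.61 kN/m


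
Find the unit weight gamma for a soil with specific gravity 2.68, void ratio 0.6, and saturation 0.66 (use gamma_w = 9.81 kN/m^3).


Using gamma = gamma_w * (Gs + S*e) / (1 + e)
Numerator: Gs + S*e = 2.68 + 0.66*0.6 = 3.076
Denominator: 1 + e = 1 + 0.6 = 1.6
gamma = 9.81 * 3.076 / 1.6
gamma = 18.86 kN/m^3


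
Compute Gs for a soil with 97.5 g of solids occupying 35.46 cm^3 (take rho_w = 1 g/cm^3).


Result: 2.75

Derivation:
Using Gs = m_s / (V_s * rho_w)
Since rho_w = 1 g/cm^3:
Gs = 97.5 / 35.46
Gs = 2.75


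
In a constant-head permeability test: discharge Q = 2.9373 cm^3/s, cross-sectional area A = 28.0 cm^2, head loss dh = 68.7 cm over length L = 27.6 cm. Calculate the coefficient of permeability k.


Result: 0.042145 cm/s

Derivation:
Compute hydraulic gradient:
i = dh / L = 68.7 / 27.6 = 2.48913
Then apply Darcy's law:
k = Q / (A * i)
k = 2.9373 / (28.0 * 2.48913)
k = 2.9373 / 69.6957
k = 0.042145 cm/s


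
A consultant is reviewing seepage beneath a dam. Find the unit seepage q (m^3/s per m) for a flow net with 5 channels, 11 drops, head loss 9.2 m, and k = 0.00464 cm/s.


Convert k to m/s for unit consistency with H:
k = 0.00464 cm/s = 0.00464 / 100 m/s = 4.64e-05 m/s
Using q = k * H * Nf / Nd
Nf / Nd = 5 / 11 = 0.4545
q = 4.64e-05 * 9.2 * 0.4545
q = 0.000194 m^3/s per m


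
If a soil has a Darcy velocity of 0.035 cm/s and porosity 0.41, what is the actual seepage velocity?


Using v_s = v_d / n
v_s = 0.035 / 0.41
v_s = 0.08537 cm/s


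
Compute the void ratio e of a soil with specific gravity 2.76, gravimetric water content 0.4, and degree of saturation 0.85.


Result: 1.2988

Derivation:
Using the relation e = Gs * w / S
e = 2.76 * 0.4 / 0.85
e = 1.2988


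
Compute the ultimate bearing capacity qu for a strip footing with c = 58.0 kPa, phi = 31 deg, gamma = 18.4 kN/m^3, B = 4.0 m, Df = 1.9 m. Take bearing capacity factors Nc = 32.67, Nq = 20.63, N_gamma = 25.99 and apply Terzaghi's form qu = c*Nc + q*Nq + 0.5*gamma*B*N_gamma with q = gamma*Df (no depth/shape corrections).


Compute qu = c*Nc + gamma*Df*Nq + 0.5*gamma*B*N_gamma
Term 1: 58.0 * 32.67 = 1894.86
Term 2: 18.4 * 1.9 * 20.63 = 721.2248
Term 3: 0.5 * 18.4 * 4.0 * 25.99 = 956.432
qu = 1894.86 + 721.2248 + 956.432
qu = 3572.52 kPa


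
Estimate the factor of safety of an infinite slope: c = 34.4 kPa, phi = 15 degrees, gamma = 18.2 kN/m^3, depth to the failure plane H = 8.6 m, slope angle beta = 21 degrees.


Using Fs = c / (gamma*H*sin(beta)*cos(beta)) + tan(phi)/tan(beta)
Cohesion contribution = 34.4 / (18.2*8.6*sin(21)*cos(21))
Cohesion contribution = 0.656913
Friction contribution = tan(15)/tan(21) = 0.698032
Fs = 0.656913 + 0.698032
Fs = 1.355


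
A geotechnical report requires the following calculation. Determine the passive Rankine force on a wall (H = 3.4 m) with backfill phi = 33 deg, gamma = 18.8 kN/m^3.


Compute passive earth pressure coefficient:
Kp = tan^2(45 + phi/2) = tan^2(61.5) = 3.39212
Compute passive force:
Pp = 0.5 * Kp * gamma * H^2
Pp = 0.5 * 3.39212 * 18.8 * 3.4^2
Pp = 368.6 kN/m


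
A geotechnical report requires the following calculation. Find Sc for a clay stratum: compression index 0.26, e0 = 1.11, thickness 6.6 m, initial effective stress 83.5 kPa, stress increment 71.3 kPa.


Using Sc = Cc * H / (1 + e0) * log10((sigma0 + delta_sigma) / sigma0)
Stress ratio = (83.5 + 71.3) / 83.5 = 1.85389
log10(1.85389) = 0.268084
Cc * H / (1 + e0) = 0.26 * 6.6 / (1 + 1.11) = 0.81327
Sc = 0.81327 * 0.268084
Sc = 0.218 m


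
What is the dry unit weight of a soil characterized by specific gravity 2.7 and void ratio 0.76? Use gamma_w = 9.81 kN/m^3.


Using gamma_d = Gs * gamma_w / (1 + e)
gamma_d = 2.7 * 9.81 / (1 + 0.76)
gamma_d = 2.7 * 9.81 / 1.76
gamma_d = 15.049 kN/m^3


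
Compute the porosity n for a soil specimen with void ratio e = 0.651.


Using the relation n = e / (1 + e)
n = 0.651 / (1 + 0.651)
n = 0.651 / 1.651
n = 0.3943


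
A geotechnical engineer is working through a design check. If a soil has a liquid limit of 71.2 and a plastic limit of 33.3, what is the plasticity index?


Using PI = LL - PL
PI = 71.2 - 33.3
PI = 37.9


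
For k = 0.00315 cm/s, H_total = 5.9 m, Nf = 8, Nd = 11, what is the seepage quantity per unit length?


Convert k to m/s for unit consistency with H:
k = 0.00315 cm/s = 0.00315 / 100 m/s = 3.15e-05 m/s
Using q = k * H * Nf / Nd
Nf / Nd = 8 / 11 = 0.7273
q = 3.15e-05 * 5.9 * 0.7273
q = 0.0001352 m^3/s per m


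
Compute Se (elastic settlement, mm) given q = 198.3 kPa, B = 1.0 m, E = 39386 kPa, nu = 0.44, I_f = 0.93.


Result: 3.776 mm

Derivation:
Using Se = q * B * (1 - nu^2) * I_f / E
1 - nu^2 = 1 - 0.44^2 = 0.8064
Se = 198.3 * 1.0 * 0.8064 * 0.93 / 39386
Se = 0.003776 m
Convert to mm: Se = 0.003776 * 1000 = 3.776 mm


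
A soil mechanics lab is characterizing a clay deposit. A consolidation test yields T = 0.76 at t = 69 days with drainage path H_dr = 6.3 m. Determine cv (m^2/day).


Using cv = T * H_dr^2 / t
H_dr^2 = 6.3^2 = 39.69
cv = 0.76 * 39.69 / 69
cv = 0.43717 m^2/day


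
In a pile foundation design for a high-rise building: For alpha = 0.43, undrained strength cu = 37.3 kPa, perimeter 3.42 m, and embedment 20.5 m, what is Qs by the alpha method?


Using Qs = alpha * cu * perimeter * L
Qs = 0.43 * 37.3 * 3.42 * 20.5
Qs = 1124.49 kN


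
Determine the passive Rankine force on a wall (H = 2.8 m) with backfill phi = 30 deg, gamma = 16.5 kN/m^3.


Compute passive earth pressure coefficient:
Kp = tan^2(45 + phi/2) = tan^2(60.0) = 3
Compute passive force:
Pp = 0.5 * Kp * gamma * H^2
Pp = 0.5 * 3 * 16.5 * 2.8^2
Pp = 194.04 kN/m
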